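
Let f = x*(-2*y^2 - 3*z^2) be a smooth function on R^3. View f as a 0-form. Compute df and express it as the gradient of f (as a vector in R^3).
df = (-2*y^2 - 3*z^2) dx + (-4*x*y) dy + (-6*x*z) dz; grad f = (-2*y^2 - 3*z^2, -4*x*y, -6*x*z)

For a 0-form f, d f = (∂f/∂x) dx + (∂f/∂y) dy + (∂f/∂z) dz. The components of the vector representation are exactly the entries of grad f in Cartesian coordinates:
  ∂f/∂x = -2*y^2 - 3*z^2
  ∂f/∂y = -4*x*y
  ∂f/∂z = -6*x*z.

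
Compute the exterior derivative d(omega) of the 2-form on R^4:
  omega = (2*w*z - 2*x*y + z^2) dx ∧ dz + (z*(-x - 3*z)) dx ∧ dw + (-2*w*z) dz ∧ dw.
d(omega) = (2*x) dx ∧ dy ∧ dz + (x + 8*z) dx ∧ dz ∧ dw

For a 2-form omega = sum_{i<j} g_{ij} dx_i ∧ dx_j, the exterior derivative is
  d(omega) = sum_{i<j} d(g_{ij}) ∧ dx_i ∧ dx_j = sum_{i<j, k} (∂g_{ij}/∂x_k) dx_k ∧ dx_i ∧ dx_j.
Expand each term, using dx_k ∧ dx_i ∧ dx_j = sgn(permutation) dx_{(a)} ∧ dx_{(b)} ∧ dx_{(c)} with (a < b < c) sorted:
  d(2*w*z - 2*x*y + z^2) includes (∂/∂y)(2*w*z - 2*x*y + z^2) dy = (-2*x) dy, which multiplied by dx ∧ dz gives (2*x) dx ∧ dy ∧ dz
  d(2*w*z - 2*x*y + z^2) includes (∂/∂w)(2*w*z - 2*x*y + z^2) dw = (2*z) dw, which multiplied by dx ∧ dz gives (2*z) dx ∧ dz ∧ dw
  d(z*(-x - 3*z)) includes (∂/∂z)(z*(-x - 3*z)) dz = (-x - 6*z) dz, which multiplied by dx ∧ dw gives (x + 6*z) dx ∧ dz ∧ dw
Collecting like 3-forms: d(omega) = (2*x) dx ∧ dy ∧ dz + (x + 8*z) dx ∧ dz ∧ dw.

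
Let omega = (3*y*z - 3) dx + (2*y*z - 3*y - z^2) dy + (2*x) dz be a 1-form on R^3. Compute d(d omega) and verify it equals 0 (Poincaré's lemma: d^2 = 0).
d(d omega) = 0

Step 1: d omega = sum_{i<j} (∂f_j/∂x_i - ∂f_i/∂x_j) dx_i ∧ dx_j:
  coeff of dx ∧ dy: -3*z
  coeff of dx ∧ dz: 2 - 3*y
  coeff of dy ∧ dz: -2*y + 2*z
Step 2: Apply d again to each 2-form coefficient. The only possible 3-form in R^3 is dx ∧ dy ∧ dz, with coefficient
  ∂(coeff of dy∧dz)/∂x - ∂(coeff of dx∧dz)/∂y + ∂(coeff of dx∧dy)/∂z
  = ∂/∂x (-2*y + 2*z) - ∂/∂y (2 - 3*y) + ∂/∂z (-3*z).
Each of these terms simplifies to sums of mixed partials that cancel in pairs. The result is 0 (by equality of mixed partials for smooth functions — Schwarz / Clairaut).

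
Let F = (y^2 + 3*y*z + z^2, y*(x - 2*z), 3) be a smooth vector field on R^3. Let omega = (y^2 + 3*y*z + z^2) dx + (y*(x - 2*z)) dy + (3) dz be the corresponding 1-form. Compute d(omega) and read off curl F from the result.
d(omega) = (2*y) dy ∧ dz + (3*y + 2*z) dz ∧ dx + (-y - 3*z) dx ∧ dy; curl F = (2*y, 3*y + 2*z, -y - 3*z)

d omega = sum_{i<j} (∂f_j/∂x_i - ∂f_i/∂x_j) dx_i ∧ dx_j. Under the identification (dy ∧ dz, dz ∧ dx, dx ∧ dy) ↔ (e_x, e_y, e_z), the coefficients are exactly the components of curl F. Compute:
  ∂R/∂y - ∂Q/∂z = (0) - (-2*y) = 2*y
  ∂P/∂z - ∂R/∂x = (3*y + 2*z) - (0) = 3*y + 2*z
  ∂Q/∂x - ∂P/∂y = (y) - (2*y + 3*z) = -y - 3*z.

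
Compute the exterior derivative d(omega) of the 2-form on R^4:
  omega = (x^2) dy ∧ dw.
d(omega) = (2*x) dx ∧ dy ∧ dw

For a 2-form omega = sum_{i<j} g_{ij} dx_i ∧ dx_j, the exterior derivative is
  d(omega) = sum_{i<j} d(g_{ij}) ∧ dx_i ∧ dx_j = sum_{i<j, k} (∂g_{ij}/∂x_k) dx_k ∧ dx_i ∧ dx_j.
Expand each term, using dx_k ∧ dx_i ∧ dx_j = sgn(permutation) dx_{(a)} ∧ dx_{(b)} ∧ dx_{(c)} with (a < b < c) sorted:
  d(x^2) includes (∂/∂x)(x^2) dx = (2*x) dx, which multiplied by dy ∧ dw gives (2*x) dx ∧ dy ∧ dw
Collecting like 3-forms: d(omega) = (2*x) dx ∧ dy ∧ dw.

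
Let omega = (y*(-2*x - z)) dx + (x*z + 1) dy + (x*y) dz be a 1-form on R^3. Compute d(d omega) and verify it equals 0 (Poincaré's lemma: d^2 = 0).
d(d omega) = 0

Step 1: d omega = sum_{i<j} (∂f_j/∂x_i - ∂f_i/∂x_j) dx_i ∧ dx_j:
  coeff of dx ∧ dy: 2*x + 2*z
  coeff of dx ∧ dz: 2*y
  coeff of dy ∧ dz: 0
Step 2: Apply d again to each 2-form coefficient. The only possible 3-form in R^3 is dx ∧ dy ∧ dz, with coefficient
  ∂(coeff of dy∧dz)/∂x - ∂(coeff of dx∧dz)/∂y + ∂(coeff of dx∧dy)/∂z
  = ∂/∂x (0) - ∂/∂y (2*y) + ∂/∂z (2*x + 2*z).
Each of these terms simplifies to sums of mixed partials that cancel in pairs. The result is 0 (by equality of mixed partials for smooth functions — Schwarz / Clairaut).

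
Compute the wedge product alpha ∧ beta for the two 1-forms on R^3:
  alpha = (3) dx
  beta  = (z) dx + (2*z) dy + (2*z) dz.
alpha ∧ beta = (6*z) dx ∧ dy + (6*z) dx ∧ dz

Distribute the wedge, using dx_i ∧ dx_j = -dx_j ∧ dx_i and dx_i ∧ dx_i = 0. For each pair (i, j) with i < j, the coefficient of dx_i ∧ dx_j in alpha ∧ beta is (alpha_i * beta_j - alpha_j * beta_i). Collecting: alpha ∧ beta = (6*z) dx ∧ dy + (6*z) dx ∧ dz.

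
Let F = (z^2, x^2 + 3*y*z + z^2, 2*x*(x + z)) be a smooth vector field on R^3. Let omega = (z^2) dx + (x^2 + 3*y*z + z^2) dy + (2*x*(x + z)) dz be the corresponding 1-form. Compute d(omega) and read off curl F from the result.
d(omega) = (-3*y - 2*z) dy ∧ dz + (-4*x) dz ∧ dx + (2*x) dx ∧ dy; curl F = (-3*y - 2*z, -4*x, 2*x)

d omega = sum_{i<j} (∂f_j/∂x_i - ∂f_i/∂x_j) dx_i ∧ dx_j. Under the identification (dy ∧ dz, dz ∧ dx, dx ∧ dy) ↔ (e_x, e_y, e_z), the coefficients are exactly the components of curl F. Compute:
  ∂R/∂y - ∂Q/∂z = (0) - (3*y + 2*z) = -3*y - 2*z
  ∂P/∂z - ∂R/∂x = (2*z) - (4*x + 2*z) = -4*x
  ∂Q/∂x - ∂P/∂y = (2*x) - (0) = 2*x.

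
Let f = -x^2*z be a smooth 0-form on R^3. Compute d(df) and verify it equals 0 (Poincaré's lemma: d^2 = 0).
d(df) = 0

Step 1: df = sum_i (∂f/∂x_i) dx_i = (-2*x*z) dx + (0) dy + (-x^2) dz.
Step 2: Apply d again. Using the 1-form formula, the coefficient of dx ∧ dy in d(df) is ∂^2 f/∂x ∂y - ∂^2 f/∂y ∂x = (0) - (0) = 0 (equality of mixed partials for smooth f).
Similarly for dx ∧ dz and dy ∧ dz — all coefficients vanish. So d(df) = 0.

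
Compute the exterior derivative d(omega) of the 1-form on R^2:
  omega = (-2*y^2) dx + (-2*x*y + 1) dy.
d(omega) = (2*y) dx ∧ dy

For a 1-form omega = sum_i f_i dx_i, the exterior derivative is
  d(omega) = sum_{i < j} (∂f_j/∂x_i - ∂f_i/∂x_j) dx_i ∧ dx_j.
  coefficient of dx ∧ dy: ∂f_2/∂x - ∂f_1/∂y = ∂(-2*x*y + 1)/∂x - ∂(-2*y^2)/∂y = 2*y
Assembling: d(omega) = (2*y) dx ∧ dy.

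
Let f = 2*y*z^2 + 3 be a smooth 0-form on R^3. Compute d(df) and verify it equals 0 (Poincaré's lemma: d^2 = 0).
d(df) = 0

Step 1: df = sum_i (∂f/∂x_i) dx_i = (0) dx + (2*z^2) dy + (4*y*z) dz.
Step 2: Apply d again. Using the 1-form formula, the coefficient of dx ∧ dy in d(df) is ∂^2 f/∂x ∂y - ∂^2 f/∂y ∂x = (0) - (0) = 0 (equality of mixed partials for smooth f).
Similarly for dx ∧ dz and dy ∧ dz — all coefficients vanish. So d(df) = 0.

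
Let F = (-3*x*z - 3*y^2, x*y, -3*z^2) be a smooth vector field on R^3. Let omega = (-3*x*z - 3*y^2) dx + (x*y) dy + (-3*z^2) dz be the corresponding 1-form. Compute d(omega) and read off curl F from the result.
d(omega) = (0) dy ∧ dz + (-3*x) dz ∧ dx + (7*y) dx ∧ dy; curl F = (0, -3*x, 7*y)

d omega = sum_{i<j} (∂f_j/∂x_i - ∂f_i/∂x_j) dx_i ∧ dx_j. Under the identification (dy ∧ dz, dz ∧ dx, dx ∧ dy) ↔ (e_x, e_y, e_z), the coefficients are exactly the components of curl F. Compute:
  ∂R/∂y - ∂Q/∂z = (0) - (0) = 0
  ∂P/∂z - ∂R/∂x = (-3*x) - (0) = -3*x
  ∂Q/∂x - ∂P/∂y = (y) - (-6*y) = 7*y.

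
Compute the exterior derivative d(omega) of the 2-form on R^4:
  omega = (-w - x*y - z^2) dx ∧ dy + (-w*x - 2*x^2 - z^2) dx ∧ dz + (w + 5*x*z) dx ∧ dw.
d(omega) = (-2*z) dx ∧ dy ∧ dz + (-1) dx ∧ dy ∧ dw + (-6*x) dx ∧ dz ∧ dw

For a 2-form omega = sum_{i<j} g_{ij} dx_i ∧ dx_j, the exterior derivative is
  d(omega) = sum_{i<j} d(g_{ij}) ∧ dx_i ∧ dx_j = sum_{i<j, k} (∂g_{ij}/∂x_k) dx_k ∧ dx_i ∧ dx_j.
Expand each term, using dx_k ∧ dx_i ∧ dx_j = sgn(permutation) dx_{(a)} ∧ dx_{(b)} ∧ dx_{(c)} with (a < b < c) sorted:
  d(-w - x*y - z^2) includes (∂/∂z)(-w - x*y - z^2) dz = (-2*z) dz, which multiplied by dx ∧ dy gives (-2*z) dx ∧ dy ∧ dz
  d(-w - x*y - z^2) includes (∂/∂w)(-w - x*y - z^2) dw = (-1) dw, which multiplied by dx ∧ dy gives (-1) dx ∧ dy ∧ dw
  d(-w*x - 2*x^2 - z^2) includes (∂/∂w)(-w*x - 2*x^2 - z^2) dw = (-x) dw, which multiplied by dx ∧ dz gives (-x) dx ∧ dz ∧ dw
  d(w + 5*x*z) includes (∂/∂z)(w + 5*x*z) dz = (5*x) dz, which multiplied by dx ∧ dw gives (-5*x) dx ∧ dz ∧ dw
Collecting like 3-forms: d(omega) = (-2*z) dx ∧ dy ∧ dz + (-1) dx ∧ dy ∧ dw + (-6*x) dx ∧ dz ∧ dw.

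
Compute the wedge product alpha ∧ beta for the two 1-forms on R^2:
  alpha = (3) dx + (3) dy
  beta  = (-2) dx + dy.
alpha ∧ beta = (9) dx ∧ dy

Distribute the wedge, using dx_i ∧ dx_j = -dx_j ∧ dx_i and dx_i ∧ dx_i = 0. For each pair (i, j) with i < j, the coefficient of dx_i ∧ dx_j in alpha ∧ beta is (alpha_i * beta_j - alpha_j * beta_i). Collecting: alpha ∧ beta = (9) dx ∧ dy.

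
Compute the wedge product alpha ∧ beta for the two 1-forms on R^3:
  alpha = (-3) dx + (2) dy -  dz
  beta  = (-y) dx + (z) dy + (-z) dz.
alpha ∧ beta = (2*y - 3*z) dx ∧ dy + (-y + 3*z) dx ∧ dz + (-z) dy ∧ dz

Distribute the wedge, using dx_i ∧ dx_j = -dx_j ∧ dx_i and dx_i ∧ dx_i = 0. For each pair (i, j) with i < j, the coefficient of dx_i ∧ dx_j in alpha ∧ beta is (alpha_i * beta_j - alpha_j * beta_i). Collecting: alpha ∧ beta = (2*y - 3*z) dx ∧ dy + (-y + 3*z) dx ∧ dz + (-z) dy ∧ dz.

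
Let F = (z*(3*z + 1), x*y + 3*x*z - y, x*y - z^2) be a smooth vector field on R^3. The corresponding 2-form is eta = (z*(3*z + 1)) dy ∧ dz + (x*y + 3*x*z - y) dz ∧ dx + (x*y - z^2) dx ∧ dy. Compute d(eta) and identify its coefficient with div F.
d(eta) = (x - 2*z - 1) dx ∧ dy ∧ dz; div F = x - 2*z - 1

For a 2-form in R^3 of the form above, applying d gives a 3-form with coefficient ∂P/∂x + ∂Q/∂y + ∂R/∂z:
  ∂P/∂x = 0
  ∂Q/∂y = x - 1
  ∂R/∂z = -2*z
Sum = x - 2*z - 1, which is exactly div F.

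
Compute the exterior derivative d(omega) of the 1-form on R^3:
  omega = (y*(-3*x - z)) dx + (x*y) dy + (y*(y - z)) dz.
d(omega) = (3*x + y + z) dx ∧ dy + (y) dx ∧ dz + (2*y - z) dy ∧ dz

For a 1-form omega = sum_i f_i dx_i, the exterior derivative is
  d(omega) = sum_{i < j} (∂f_j/∂x_i - ∂f_i/∂x_j) dx_i ∧ dx_j.
  coefficient of dx ∧ dy: ∂f_2/∂x - ∂f_1/∂y = ∂(x*y)/∂x - ∂(y*(-3*x - z))/∂y = 3*x + y + z
  coefficient of dx ∧ dz: ∂f_3/∂x - ∂f_1/∂z = ∂(y*(y - z))/∂x - ∂(y*(-3*x - z))/∂z = y
  coefficient of dy ∧ dz: ∂f_3/∂y - ∂f_2/∂z = ∂(y*(y - z))/∂y - ∂(x*y)/∂z = 2*y - z
Assembling: d(omega) = (3*x + y + z) dx ∧ dy + (y) dx ∧ dz + (2*y - z) dy ∧ dz.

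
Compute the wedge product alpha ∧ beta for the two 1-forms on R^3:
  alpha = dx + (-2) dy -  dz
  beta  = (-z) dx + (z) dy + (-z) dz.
alpha ∧ beta = (-z) dx ∧ dy + (-2*z) dx ∧ dz + (3*z) dy ∧ dz

Distribute the wedge, using dx_i ∧ dx_j = -dx_j ∧ dx_i and dx_i ∧ dx_i = 0. For each pair (i, j) with i < j, the coefficient of dx_i ∧ dx_j in alpha ∧ beta is (alpha_i * beta_j - alpha_j * beta_i). Collecting: alpha ∧ beta = (-z) dx ∧ dy + (-2*z) dx ∧ dz + (3*z) dy ∧ dz.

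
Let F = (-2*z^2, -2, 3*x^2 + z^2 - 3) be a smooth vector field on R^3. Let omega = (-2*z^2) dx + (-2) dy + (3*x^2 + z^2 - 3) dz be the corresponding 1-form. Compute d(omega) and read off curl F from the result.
d(omega) = (0) dy ∧ dz + (-6*x - 4*z) dz ∧ dx + (0) dx ∧ dy; curl F = (0, -6*x - 4*z, 0)

d omega = sum_{i<j} (∂f_j/∂x_i - ∂f_i/∂x_j) dx_i ∧ dx_j. Under the identification (dy ∧ dz, dz ∧ dx, dx ∧ dy) ↔ (e_x, e_y, e_z), the coefficients are exactly the components of curl F. Compute:
  ∂R/∂y - ∂Q/∂z = (0) - (0) = 0
  ∂P/∂z - ∂R/∂x = (-4*z) - (6*x) = -6*x - 4*z
  ∂Q/∂x - ∂P/∂y = (0) - (0) = 0.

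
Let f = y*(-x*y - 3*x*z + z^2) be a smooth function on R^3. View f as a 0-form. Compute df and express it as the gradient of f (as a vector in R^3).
df = (y*(-y - 3*z)) dx + (-2*x*y - 3*x*z + z^2) dy + (y*(-3*x + 2*z)) dz; grad f = (y*(-y - 3*z), -2*x*y - 3*x*z + z^2, y*(-3*x + 2*z))

For a 0-form f, d f = (∂f/∂x) dx + (∂f/∂y) dy + (∂f/∂z) dz. The components of the vector representation are exactly the entries of grad f in Cartesian coordinates:
  ∂f/∂x = y*(-y - 3*z)
  ∂f/∂y = -2*x*y - 3*x*z + z^2
  ∂f/∂z = y*(-3*x + 2*z).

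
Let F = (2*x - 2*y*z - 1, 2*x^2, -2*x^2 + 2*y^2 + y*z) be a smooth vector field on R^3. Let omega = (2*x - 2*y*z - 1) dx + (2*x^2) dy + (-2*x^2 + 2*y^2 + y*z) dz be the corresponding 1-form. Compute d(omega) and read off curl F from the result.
d(omega) = (4*y + z) dy ∧ dz + (4*x - 2*y) dz ∧ dx + (4*x + 2*z) dx ∧ dy; curl F = (4*y + z, 4*x - 2*y, 4*x + 2*z)

d omega = sum_{i<j} (∂f_j/∂x_i - ∂f_i/∂x_j) dx_i ∧ dx_j. Under the identification (dy ∧ dz, dz ∧ dx, dx ∧ dy) ↔ (e_x, e_y, e_z), the coefficients are exactly the components of curl F. Compute:
  ∂R/∂y - ∂Q/∂z = (4*y + z) - (0) = 4*y + z
  ∂P/∂z - ∂R/∂x = (-2*y) - (-4*x) = 4*x - 2*y
  ∂Q/∂x - ∂P/∂y = (4*x) - (-2*z) = 4*x + 2*z.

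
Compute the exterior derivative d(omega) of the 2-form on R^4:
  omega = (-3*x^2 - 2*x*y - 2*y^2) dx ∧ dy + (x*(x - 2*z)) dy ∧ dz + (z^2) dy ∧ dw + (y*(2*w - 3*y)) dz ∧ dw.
d(omega) = (2*x - 2*z) dx ∧ dy ∧ dz + (2*w - 6*y - 2*z) dy ∧ dz ∧ dw

For a 2-form omega = sum_{i<j} g_{ij} dx_i ∧ dx_j, the exterior derivative is
  d(omega) = sum_{i<j} d(g_{ij}) ∧ dx_i ∧ dx_j = sum_{i<j, k} (∂g_{ij}/∂x_k) dx_k ∧ dx_i ∧ dx_j.
Expand each term, using dx_k ∧ dx_i ∧ dx_j = sgn(permutation) dx_{(a)} ∧ dx_{(b)} ∧ dx_{(c)} with (a < b < c) sorted:
  d(x*(x - 2*z)) includes (∂/∂x)(x*(x - 2*z)) dx = (2*x - 2*z) dx, which multiplied by dy ∧ dz gives (2*x - 2*z) dx ∧ dy ∧ dz
  d(z^2) includes (∂/∂z)(z^2) dz = (2*z) dz, which multiplied by dy ∧ dw gives (-2*z) dy ∧ dz ∧ dw
  d(y*(2*w - 3*y)) includes (∂/∂y)(y*(2*w - 3*y)) dy = (2*w - 6*y) dy, which multiplied by dz ∧ dw gives (2*w - 6*y) dy ∧ dz ∧ dw
Collecting like 3-forms: d(omega) = (2*x - 2*z) dx ∧ dy ∧ dz + (2*w - 6*y - 2*z) dy ∧ dz ∧ dw.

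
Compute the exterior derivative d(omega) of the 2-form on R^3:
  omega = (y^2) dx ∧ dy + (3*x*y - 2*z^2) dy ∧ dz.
d(omega) = (3*y) dx ∧ dy ∧ dz

For a 2-form omega = sum_{i<j} g_{ij} dx_i ∧ dx_j, the exterior derivative is
  d(omega) = sum_{i<j} d(g_{ij}) ∧ dx_i ∧ dx_j = sum_{i<j, k} (∂g_{ij}/∂x_k) dx_k ∧ dx_i ∧ dx_j.
Expand each term, using dx_k ∧ dx_i ∧ dx_j = sgn(permutation) dx_{(a)} ∧ dx_{(b)} ∧ dx_{(c)} with (a < b < c) sorted:
  d(3*x*y - 2*z^2) includes (∂/∂x)(3*x*y - 2*z^2) dx = (3*y) dx, which multiplied by dy ∧ dz gives (3*y) dx ∧ dy ∧ dz
Collecting like 3-forms: d(omega) = (3*y) dx ∧ dy ∧ dz.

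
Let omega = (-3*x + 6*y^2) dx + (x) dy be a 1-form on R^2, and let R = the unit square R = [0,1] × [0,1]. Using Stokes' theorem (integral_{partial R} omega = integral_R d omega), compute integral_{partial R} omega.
integral_(partial R) omega = -5

Stokes: integral_partial_R omega = integral_R d omega with d omega = (∂Q/∂x - ∂P/∂y) dx ∧ dy.
  ∂Q/∂x = 1
  ∂P/∂y = 12*y
  integrand = ∂Q/∂x - ∂P/∂y = 1 - 12*y.
Integrating over R: integral_0^1 integral_0^1 (1 - 12*y) dx dy = -5.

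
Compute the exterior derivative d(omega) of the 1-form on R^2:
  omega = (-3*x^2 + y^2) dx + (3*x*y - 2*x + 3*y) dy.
d(omega) = (y - 2) dx ∧ dy

For a 1-form omega = sum_i f_i dx_i, the exterior derivative is
  d(omega) = sum_{i < j} (∂f_j/∂x_i - ∂f_i/∂x_j) dx_i ∧ dx_j.
  coefficient of dx ∧ dy: ∂f_2/∂x - ∂f_1/∂y = ∂(3*x*y - 2*x + 3*y)/∂x - ∂(-3*x^2 + y^2)/∂y = y - 2
Assembling: d(omega) = (y - 2) dx ∧ dy.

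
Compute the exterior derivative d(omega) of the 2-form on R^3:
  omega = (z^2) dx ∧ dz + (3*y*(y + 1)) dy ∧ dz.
d(omega) = 0

For a 2-form omega = sum_{i<j} g_{ij} dx_i ∧ dx_j, the exterior derivative is
  d(omega) = sum_{i<j} d(g_{ij}) ∧ dx_i ∧ dx_j = sum_{i<j, k} (∂g_{ij}/∂x_k) dx_k ∧ dx_i ∧ dx_j.
Expand each term, using dx_k ∧ dx_i ∧ dx_j = sgn(permutation) dx_{(a)} ∧ dx_{(b)} ∧ dx_{(c)} with (a < b < c) sorted:

Collecting like 3-forms: d(omega) = 0.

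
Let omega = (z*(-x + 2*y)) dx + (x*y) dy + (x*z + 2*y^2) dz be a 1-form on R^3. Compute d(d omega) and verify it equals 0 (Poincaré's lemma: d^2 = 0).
d(d omega) = 0

Step 1: d omega = sum_{i<j} (∂f_j/∂x_i - ∂f_i/∂x_j) dx_i ∧ dx_j:
  coeff of dx ∧ dy: y - 2*z
  coeff of dx ∧ dz: x - 2*y + z
  coeff of dy ∧ dz: 4*y
Step 2: Apply d again to each 2-form coefficient. The only possible 3-form in R^3 is dx ∧ dy ∧ dz, with coefficient
  ∂(coeff of dy∧dz)/∂x - ∂(coeff of dx∧dz)/∂y + ∂(coeff of dx∧dy)/∂z
  = ∂/∂x (4*y) - ∂/∂y (x - 2*y + z) + ∂/∂z (y - 2*z).
Each of these terms simplifies to sums of mixed partials that cancel in pairs. The result is 0 (by equality of mixed partials for smooth functions — Schwarz / Clairaut).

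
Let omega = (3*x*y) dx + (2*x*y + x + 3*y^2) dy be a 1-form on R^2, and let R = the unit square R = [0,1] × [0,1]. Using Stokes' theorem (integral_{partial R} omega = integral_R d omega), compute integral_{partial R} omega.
integral_(partial R) omega = 1/2

Stokes: integral_partial_R omega = integral_R d omega with d omega = (∂Q/∂x - ∂P/∂y) dx ∧ dy.
  ∂Q/∂x = 2*y + 1
  ∂P/∂y = 3*x
  integrand = ∂Q/∂x - ∂P/∂y = -3*x + 2*y + 1.
Integrating over R: integral_0^1 integral_0^1 (-3*x + 2*y + 1) dx dy = 1/2.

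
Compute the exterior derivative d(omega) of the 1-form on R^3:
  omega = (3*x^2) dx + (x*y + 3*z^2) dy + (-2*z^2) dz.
d(omega) = (y) dx ∧ dy + (-6*z) dy ∧ dz

For a 1-form omega = sum_i f_i dx_i, the exterior derivative is
  d(omega) = sum_{i < j} (∂f_j/∂x_i - ∂f_i/∂x_j) dx_i ∧ dx_j.
  coefficient of dx ∧ dy: ∂f_2/∂x - ∂f_1/∂y = ∂(x*y + 3*z^2)/∂x - ∂(3*x^2)/∂y = y
  coefficient of dy ∧ dz: ∂f_3/∂y - ∂f_2/∂z = ∂(-2*z^2)/∂y - ∂(x*y + 3*z^2)/∂z = -6*z
Assembling: d(omega) = (y) dx ∧ dy + (-6*z) dy ∧ dz.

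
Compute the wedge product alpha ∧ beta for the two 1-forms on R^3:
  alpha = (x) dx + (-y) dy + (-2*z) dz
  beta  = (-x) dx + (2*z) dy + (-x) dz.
alpha ∧ beta = (x*(-y + 2*z)) dx ∧ dy + (-x*(x + 2*z)) dx ∧ dz + (x*y + 4*z^2) dy ∧ dz

Distribute the wedge, using dx_i ∧ dx_j = -dx_j ∧ dx_i and dx_i ∧ dx_i = 0. For each pair (i, j) with i < j, the coefficient of dx_i ∧ dx_j in alpha ∧ beta is (alpha_i * beta_j - alpha_j * beta_i). Collecting: alpha ∧ beta = (x*(-y + 2*z)) dx ∧ dy + (-x*(x + 2*z)) dx ∧ dz + (x*y + 4*z^2) dy ∧ dz.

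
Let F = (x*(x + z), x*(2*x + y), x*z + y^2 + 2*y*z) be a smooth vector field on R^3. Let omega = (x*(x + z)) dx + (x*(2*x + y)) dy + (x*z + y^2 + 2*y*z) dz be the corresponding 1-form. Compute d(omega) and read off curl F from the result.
d(omega) = (2*y + 2*z) dy ∧ dz + (x - z) dz ∧ dx + (4*x + y) dx ∧ dy; curl F = (2*y + 2*z, x - z, 4*x + y)

d omega = sum_{i<j} (∂f_j/∂x_i - ∂f_i/∂x_j) dx_i ∧ dx_j. Under the identification (dy ∧ dz, dz ∧ dx, dx ∧ dy) ↔ (e_x, e_y, e_z), the coefficients are exactly the components of curl F. Compute:
  ∂R/∂y - ∂Q/∂z = (2*y + 2*z) - (0) = 2*y + 2*z
  ∂P/∂z - ∂R/∂x = (x) - (z) = x - z
  ∂Q/∂x - ∂P/∂y = (4*x + y) - (0) = 4*x + y.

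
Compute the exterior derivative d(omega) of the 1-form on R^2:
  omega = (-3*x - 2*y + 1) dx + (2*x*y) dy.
d(omega) = (2*y + 2) dx ∧ dy

For a 1-form omega = sum_i f_i dx_i, the exterior derivative is
  d(omega) = sum_{i < j} (∂f_j/∂x_i - ∂f_i/∂x_j) dx_i ∧ dx_j.
  coefficient of dx ∧ dy: ∂f_2/∂x - ∂f_1/∂y = ∂(2*x*y)/∂x - ∂(-3*x - 2*y + 1)/∂y = 2*y + 2
Assembling: d(omega) = (2*y + 2) dx ∧ dy.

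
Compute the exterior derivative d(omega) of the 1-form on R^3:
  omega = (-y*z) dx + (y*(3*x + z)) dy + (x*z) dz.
d(omega) = (3*y + z) dx ∧ dy + (y + z) dx ∧ dz + (-y) dy ∧ dz

For a 1-form omega = sum_i f_i dx_i, the exterior derivative is
  d(omega) = sum_{i < j} (∂f_j/∂x_i - ∂f_i/∂x_j) dx_i ∧ dx_j.
  coefficient of dx ∧ dy: ∂f_2/∂x - ∂f_1/∂y = ∂(y*(3*x + z))/∂x - ∂(-y*z)/∂y = 3*y + z
  coefficient of dx ∧ dz: ∂f_3/∂x - ∂f_1/∂z = ∂(x*z)/∂x - ∂(-y*z)/∂z = y + z
  coefficient of dy ∧ dz: ∂f_3/∂y - ∂f_2/∂z = ∂(x*z)/∂y - ∂(y*(3*x + z))/∂z = -y
Assembling: d(omega) = (3*y + z) dx ∧ dy + (y + z) dx ∧ dz + (-y) dy ∧ dz.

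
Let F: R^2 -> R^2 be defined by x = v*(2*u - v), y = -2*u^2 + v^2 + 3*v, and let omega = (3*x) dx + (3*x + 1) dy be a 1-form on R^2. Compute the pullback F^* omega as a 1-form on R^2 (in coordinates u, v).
F^* omega = (-24*u^2*v + 24*u*v^2 - 4*u - 6*v^3) du + (12*u^2*v - 6*u*v^2 + 18*u*v - 9*v^2 + 2*v + 3) dv

Using F^*(f dg) = (f ∘ F) d(g ∘ F), substitute each coordinate x_i by F_i(u, v) in f_i, and replace dx_i by d F_i = (∂F_i/∂u) du + (∂F_i/∂v) dv.
  For the x component: f_1(F) = 3*v*(2*u - v); d F_1 = (2*v) du + (2*u - 2*v) dv
  For the y component: f_2(F) = 6*u*v - 3*v^2 + 1; d F_2 = (-4*u) du + (2*v + 3) dv
Combining and collecting du, dv coefficients:
  coeff of du: -24*u^2*v + 24*u*v^2 - 4*u - 6*v^3
  coeff of dv: 12*u^2*v - 6*u*v^2 + 18*u*v - 9*v^2 + 2*v + 3
F^* omega = (-24*u^2*v + 24*u*v^2 - 4*u - 6*v^3) du + (12*u^2*v - 6*u*v^2 + 18*u*v - 9*v^2 + 2*v + 3) dv.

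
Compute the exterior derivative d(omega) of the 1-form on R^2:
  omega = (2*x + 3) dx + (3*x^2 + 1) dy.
d(omega) = (6*x) dx ∧ dy

For a 1-form omega = sum_i f_i dx_i, the exterior derivative is
  d(omega) = sum_{i < j} (∂f_j/∂x_i - ∂f_i/∂x_j) dx_i ∧ dx_j.
  coefficient of dx ∧ dy: ∂f_2/∂x - ∂f_1/∂y = ∂(3*x^2 + 1)/∂x - ∂(2*x + 3)/∂y = 6*x
Assembling: d(omega) = (6*x) dx ∧ dy.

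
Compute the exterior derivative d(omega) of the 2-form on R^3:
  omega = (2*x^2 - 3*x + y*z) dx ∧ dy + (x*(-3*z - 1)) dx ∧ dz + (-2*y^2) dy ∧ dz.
d(omega) = (y) dx ∧ dy ∧ dz

For a 2-form omega = sum_{i<j} g_{ij} dx_i ∧ dx_j, the exterior derivative is
  d(omega) = sum_{i<j} d(g_{ij}) ∧ dx_i ∧ dx_j = sum_{i<j, k} (∂g_{ij}/∂x_k) dx_k ∧ dx_i ∧ dx_j.
Expand each term, using dx_k ∧ dx_i ∧ dx_j = sgn(permutation) dx_{(a)} ∧ dx_{(b)} ∧ dx_{(c)} with (a < b < c) sorted:
  d(2*x^2 - 3*x + y*z) includes (∂/∂z)(2*x^2 - 3*x + y*z) dz = (y) dz, which multiplied by dx ∧ dy gives (y) dx ∧ dy ∧ dz
Collecting like 3-forms: d(omega) = (y) dx ∧ dy ∧ dz.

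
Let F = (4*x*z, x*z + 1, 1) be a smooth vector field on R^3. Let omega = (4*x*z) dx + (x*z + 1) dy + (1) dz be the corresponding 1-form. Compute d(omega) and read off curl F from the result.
d(omega) = (-x) dy ∧ dz + (4*x) dz ∧ dx + (z) dx ∧ dy; curl F = (-x, 4*x, z)

d omega = sum_{i<j} (∂f_j/∂x_i - ∂f_i/∂x_j) dx_i ∧ dx_j. Under the identification (dy ∧ dz, dz ∧ dx, dx ∧ dy) ↔ (e_x, e_y, e_z), the coefficients are exactly the components of curl F. Compute:
  ∂R/∂y - ∂Q/∂z = (0) - (x) = -x
  ∂P/∂z - ∂R/∂x = (4*x) - (0) = 4*x
  ∂Q/∂x - ∂P/∂y = (z) - (0) = z.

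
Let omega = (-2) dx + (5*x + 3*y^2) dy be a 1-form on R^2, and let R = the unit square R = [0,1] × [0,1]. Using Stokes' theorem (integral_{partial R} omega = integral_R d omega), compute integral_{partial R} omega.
integral_(partial R) omega = 5

Stokes: integral_partial_R omega = integral_R d omega with d omega = (∂Q/∂x - ∂P/∂y) dx ∧ dy.
  ∂Q/∂x = 5
  ∂P/∂y = 0
  integrand = ∂Q/∂x - ∂P/∂y = 5.
Integrating over R: integral_0^1 integral_0^1 (5) dx dy = 5.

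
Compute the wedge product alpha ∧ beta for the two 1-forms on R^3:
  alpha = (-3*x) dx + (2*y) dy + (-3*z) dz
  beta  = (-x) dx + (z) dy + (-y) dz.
alpha ∧ beta = (x*(2*y - 3*z)) dx ∧ dy + (3*x*(y - z)) dx ∧ dz + (-2*y^2 + 3*z^2) dy ∧ dz

Distribute the wedge, using dx_i ∧ dx_j = -dx_j ∧ dx_i and dx_i ∧ dx_i = 0. For each pair (i, j) with i < j, the coefficient of dx_i ∧ dx_j in alpha ∧ beta is (alpha_i * beta_j - alpha_j * beta_i). Collecting: alpha ∧ beta = (x*(2*y - 3*z)) dx ∧ dy + (3*x*(y - z)) dx ∧ dz + (-2*y^2 + 3*z^2) dy ∧ dz.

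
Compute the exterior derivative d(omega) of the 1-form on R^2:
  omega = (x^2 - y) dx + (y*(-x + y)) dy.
d(omega) = (1 - y) dx ∧ dy

For a 1-form omega = sum_i f_i dx_i, the exterior derivative is
  d(omega) = sum_{i < j} (∂f_j/∂x_i - ∂f_i/∂x_j) dx_i ∧ dx_j.
  coefficient of dx ∧ dy: ∂f_2/∂x - ∂f_1/∂y = ∂(y*(-x + y))/∂x - ∂(x^2 - y)/∂y = 1 - y
Assembling: d(omega) = (1 - y) dx ∧ dy.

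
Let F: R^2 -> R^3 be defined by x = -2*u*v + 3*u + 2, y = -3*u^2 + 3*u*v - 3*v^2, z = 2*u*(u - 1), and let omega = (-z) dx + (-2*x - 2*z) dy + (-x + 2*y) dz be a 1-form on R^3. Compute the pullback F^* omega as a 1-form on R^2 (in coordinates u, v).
F^* omega = (6*u^2 - 12*u*v^2 - 26*u*v + 28*u + 12*v^2 - 12*v + 4) du + (-8*u^3 + 36*u^2*v - 10*u^2 - 24*u*v^2 + 12*u*v - 12*u + 24*v) dv

Using F^*(f dg) = (f ∘ F) d(g ∘ F), substitute each coordinate x_i by F_i(u, v) in f_i, and replace dx_i by d F_i = (∂F_i/∂u) du + (∂F_i/∂v) dv.
  For the x component: f_1(F) = 2*u*(1 - u); d F_1 = (3 - 2*v) du + (-2*u) dv
  For the y component: f_2(F) = -4*u^2 + 4*u*v - 2*u - 4; d F_2 = (-6*u + 3*v) du + (3*u - 6*v) dv
  For the z component: f_3(F) = -6*u^2 + 8*u*v - 3*u - 6*v^2 - 2; d F_3 = (4*u - 2) du + (0) dv
Combining and collecting du, dv coefficients:
  coeff of du: 6*u^2 - 12*u*v^2 - 26*u*v + 28*u + 12*v^2 - 12*v + 4
  coeff of dv: -8*u^3 + 36*u^2*v - 10*u^2 - 24*u*v^2 + 12*u*v - 12*u + 24*v
F^* omega = (6*u^2 - 12*u*v^2 - 26*u*v + 28*u + 12*v^2 - 12*v + 4) du + (-8*u^3 + 36*u^2*v - 10*u^2 - 24*u*v^2 + 12*u*v - 12*u + 24*v) dv.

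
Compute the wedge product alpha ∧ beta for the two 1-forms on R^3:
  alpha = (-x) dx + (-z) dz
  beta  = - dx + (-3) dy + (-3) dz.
alpha ∧ beta = (3*x) dx ∧ dy + (3*x - z) dx ∧ dz + (-3*z) dy ∧ dz

Distribute the wedge, using dx_i ∧ dx_j = -dx_j ∧ dx_i and dx_i ∧ dx_i = 0. For each pair (i, j) with i < j, the coefficient of dx_i ∧ dx_j in alpha ∧ beta is (alpha_i * beta_j - alpha_j * beta_i). Collecting: alpha ∧ beta = (3*x) dx ∧ dy + (3*x - z) dx ∧ dz + (-3*z) dy ∧ dz.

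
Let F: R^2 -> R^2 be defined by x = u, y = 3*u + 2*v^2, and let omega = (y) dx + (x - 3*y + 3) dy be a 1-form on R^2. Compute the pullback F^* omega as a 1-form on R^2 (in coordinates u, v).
F^* omega = (-21*u - 16*v^2 + 9) du + (4*v*(-8*u - 6*v^2 + 3)) dv

Using F^*(f dg) = (f ∘ F) d(g ∘ F), substitute each coordinate x_i by F_i(u, v) in f_i, and replace dx_i by d F_i = (∂F_i/∂u) du + (∂F_i/∂v) dv.
  For the x component: f_1(F) = 3*u + 2*v^2; d F_1 = (1) du + (0) dv
  For the y component: f_2(F) = -8*u - 6*v^2 + 3; d F_2 = (3) du + (4*v) dv
Combining and collecting du, dv coefficients:
  coeff of du: -21*u - 16*v^2 + 9
  coeff of dv: 4*v*(-8*u - 6*v^2 + 3)
F^* omega = (-21*u - 16*v^2 + 9) du + (4*v*(-8*u - 6*v^2 + 3)) dv.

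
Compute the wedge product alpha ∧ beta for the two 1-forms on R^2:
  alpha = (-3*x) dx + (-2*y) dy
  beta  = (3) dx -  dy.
alpha ∧ beta = (3*x + 6*y) dx ∧ dy

Distribute the wedge, using dx_i ∧ dx_j = -dx_j ∧ dx_i and dx_i ∧ dx_i = 0. For each pair (i, j) with i < j, the coefficient of dx_i ∧ dx_j in alpha ∧ beta is (alpha_i * beta_j - alpha_j * beta_i). Collecting: alpha ∧ beta = (3*x + 6*y) dx ∧ dy.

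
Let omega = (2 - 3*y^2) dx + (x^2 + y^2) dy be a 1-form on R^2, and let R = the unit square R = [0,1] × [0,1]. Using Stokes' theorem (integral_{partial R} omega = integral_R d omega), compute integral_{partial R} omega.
integral_(partial R) omega = 4

Stokes: integral_partial_R omega = integral_R d omega with d omega = (∂Q/∂x - ∂P/∂y) dx ∧ dy.
  ∂Q/∂x = 2*x
  ∂P/∂y = -6*y
  integrand = ∂Q/∂x - ∂P/∂y = 2*x + 6*y.
Integrating over R: integral_0^1 integral_0^1 (2*x + 6*y) dx dy = 4.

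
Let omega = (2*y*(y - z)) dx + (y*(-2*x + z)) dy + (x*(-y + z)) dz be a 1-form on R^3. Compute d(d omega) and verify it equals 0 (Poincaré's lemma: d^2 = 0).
d(d omega) = 0

Step 1: d omega = sum_{i<j} (∂f_j/∂x_i - ∂f_i/∂x_j) dx_i ∧ dx_j:
  coeff of dx ∧ dy: -6*y + 2*z
  coeff of dx ∧ dz: y + z
  coeff of dy ∧ dz: -x - y
Step 2: Apply d again to each 2-form coefficient. The only possible 3-form in R^3 is dx ∧ dy ∧ dz, with coefficient
  ∂(coeff of dy∧dz)/∂x - ∂(coeff of dx∧dz)/∂y + ∂(coeff of dx∧dy)/∂z
  = ∂/∂x (-x - y) - ∂/∂y (y + z) + ∂/∂z (-6*y + 2*z).
Each of these terms simplifies to sums of mixed partials that cancel in pairs. The result is 0 (by equality of mixed partials for smooth functions — Schwarz / Clairaut).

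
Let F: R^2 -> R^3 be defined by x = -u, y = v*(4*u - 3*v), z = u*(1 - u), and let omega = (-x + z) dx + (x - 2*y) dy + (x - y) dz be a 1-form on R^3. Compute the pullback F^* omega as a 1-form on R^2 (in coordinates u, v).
F^* omega = (8*u^2*v + 3*u^2 - 38*u*v^2 - 8*u*v - 3*u + 24*v^3 + 3*v^2) du + (-32*u^2*v - 4*u^2 + 72*u*v^2 + 6*u*v - 36*v^3) dv

Using F^*(f dg) = (f ∘ F) d(g ∘ F), substitute each coordinate x_i by F_i(u, v) in f_i, and replace dx_i by d F_i = (∂F_i/∂u) du + (∂F_i/∂v) dv.
  For the x component: f_1(F) = u*(2 - u); d F_1 = (-1) du + (0) dv
  For the y component: f_2(F) = -8*u*v - u + 6*v^2; d F_2 = (4*v) du + (4*u - 6*v) dv
  For the z component: f_3(F) = -4*u*v - u + 3*v^2; d F_3 = (1 - 2*u) du + (0) dv
Combining and collecting du, dv coefficients:
  coeff of du: 8*u^2*v + 3*u^2 - 38*u*v^2 - 8*u*v - 3*u + 24*v^3 + 3*v^2
  coeff of dv: -32*u^2*v - 4*u^2 + 72*u*v^2 + 6*u*v - 36*v^3
F^* omega = (8*u^2*v + 3*u^2 - 38*u*v^2 - 8*u*v - 3*u + 24*v^3 + 3*v^2) du + (-32*u^2*v - 4*u^2 + 72*u*v^2 + 6*u*v - 36*v^3) dv.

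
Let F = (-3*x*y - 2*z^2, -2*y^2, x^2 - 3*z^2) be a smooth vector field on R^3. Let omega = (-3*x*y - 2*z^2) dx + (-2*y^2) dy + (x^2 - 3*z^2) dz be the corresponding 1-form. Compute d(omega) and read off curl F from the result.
d(omega) = (0) dy ∧ dz + (-2*x - 4*z) dz ∧ dx + (3*x) dx ∧ dy; curl F = (0, -2*x - 4*z, 3*x)

d omega = sum_{i<j} (∂f_j/∂x_i - ∂f_i/∂x_j) dx_i ∧ dx_j. Under the identification (dy ∧ dz, dz ∧ dx, dx ∧ dy) ↔ (e_x, e_y, e_z), the coefficients are exactly the components of curl F. Compute:
  ∂R/∂y - ∂Q/∂z = (0) - (0) = 0
  ∂P/∂z - ∂R/∂x = (-4*z) - (2*x) = -2*x - 4*z
  ∂Q/∂x - ∂P/∂y = (0) - (-3*x) = 3*x.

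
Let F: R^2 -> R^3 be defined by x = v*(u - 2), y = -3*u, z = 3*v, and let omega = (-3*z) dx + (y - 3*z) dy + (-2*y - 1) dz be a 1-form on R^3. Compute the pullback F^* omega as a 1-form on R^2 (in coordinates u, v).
F^* omega = (9*u - 9*v^2 + 27*v) du + (-9*u*v + 18*u + 18*v - 3) dv

Using F^*(f dg) = (f ∘ F) d(g ∘ F), substitute each coordinate x_i by F_i(u, v) in f_i, and replace dx_i by d F_i = (∂F_i/∂u) du + (∂F_i/∂v) dv.
  For the x component: f_1(F) = -9*v; d F_1 = (v) du + (u - 2) dv
  For the y component: f_2(F) = -3*u - 9*v; d F_2 = (-3) du + (0) dv
  For the z component: f_3(F) = 6*u - 1; d F_3 = (0) du + (3) dv
Combining and collecting du, dv coefficients:
  coeff of du: 9*u - 9*v^2 + 27*v
  coeff of dv: -9*u*v + 18*u + 18*v - 3
F^* omega = (9*u - 9*v^2 + 27*v) du + (-9*u*v + 18*u + 18*v - 3) dv.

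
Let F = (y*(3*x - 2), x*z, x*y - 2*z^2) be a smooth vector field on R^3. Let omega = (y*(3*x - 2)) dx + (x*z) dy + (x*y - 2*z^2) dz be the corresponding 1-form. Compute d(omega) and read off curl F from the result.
d(omega) = (0) dy ∧ dz + (-y) dz ∧ dx + (-3*x + z + 2) dx ∧ dy; curl F = (0, -y, -3*x + z + 2)

d omega = sum_{i<j} (∂f_j/∂x_i - ∂f_i/∂x_j) dx_i ∧ dx_j. Under the identification (dy ∧ dz, dz ∧ dx, dx ∧ dy) ↔ (e_x, e_y, e_z), the coefficients are exactly the components of curl F. Compute:
  ∂R/∂y - ∂Q/∂z = (x) - (x) = 0
  ∂P/∂z - ∂R/∂x = (0) - (y) = -y
  ∂Q/∂x - ∂P/∂y = (z) - (3*x - 2) = -3*x + z + 2.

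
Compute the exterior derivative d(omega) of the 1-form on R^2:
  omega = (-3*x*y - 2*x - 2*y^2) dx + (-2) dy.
d(omega) = (3*x + 4*y) dx ∧ dy

For a 1-form omega = sum_i f_i dx_i, the exterior derivative is
  d(omega) = sum_{i < j} (∂f_j/∂x_i - ∂f_i/∂x_j) dx_i ∧ dx_j.
  coefficient of dx ∧ dy: ∂f_2/∂x - ∂f_1/∂y = ∂(-2)/∂x - ∂(-3*x*y - 2*x - 2*y^2)/∂y = 3*x + 4*y
Assembling: d(omega) = (3*x + 4*y) dx ∧ dy.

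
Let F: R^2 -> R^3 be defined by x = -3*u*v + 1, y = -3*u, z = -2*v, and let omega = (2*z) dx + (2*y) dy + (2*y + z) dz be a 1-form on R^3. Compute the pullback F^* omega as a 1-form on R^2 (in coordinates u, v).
F^* omega = (18*u + 12*v^2) du + (12*u*v + 12*u + 4*v) dv

Using F^*(f dg) = (f ∘ F) d(g ∘ F), substitute each coordinate x_i by F_i(u, v) in f_i, and replace dx_i by d F_i = (∂F_i/∂u) du + (∂F_i/∂v) dv.
  For the x component: f_1(F) = -4*v; d F_1 = (-3*v) du + (-3*u) dv
  For the y component: f_2(F) = -6*u; d F_2 = (-3) du + (0) dv
  For the z component: f_3(F) = -6*u - 2*v; d F_3 = (0) du + (-2) dv
Combining and collecting du, dv coefficients:
  coeff of du: 18*u + 12*v^2
  coeff of dv: 12*u*v + 12*u + 4*v
F^* omega = (18*u + 12*v^2) du + (12*u*v + 12*u + 4*v) dv.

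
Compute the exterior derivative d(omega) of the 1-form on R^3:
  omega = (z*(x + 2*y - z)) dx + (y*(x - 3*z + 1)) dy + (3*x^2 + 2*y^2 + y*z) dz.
d(omega) = (y - 2*z) dx ∧ dy + (5*x - 2*y + 2*z) dx ∧ dz + (7*y + z) dy ∧ dz

For a 1-form omega = sum_i f_i dx_i, the exterior derivative is
  d(omega) = sum_{i < j} (∂f_j/∂x_i - ∂f_i/∂x_j) dx_i ∧ dx_j.
  coefficient of dx ∧ dy: ∂f_2/∂x - ∂f_1/∂y = ∂(y*(x - 3*z + 1))/∂x - ∂(z*(x + 2*y - z))/∂y = y - 2*z
  coefficient of dx ∧ dz: ∂f_3/∂x - ∂f_1/∂z = ∂(3*x^2 + 2*y^2 + y*z)/∂x - ∂(z*(x + 2*y - z))/∂z = 5*x - 2*y + 2*z
  coefficient of dy ∧ dz: ∂f_3/∂y - ∂f_2/∂z = ∂(3*x^2 + 2*y^2 + y*z)/∂y - ∂(y*(x - 3*z + 1))/∂z = 7*y + z
Assembling: d(omega) = (y - 2*z) dx ∧ dy + (5*x - 2*y + 2*z) dx ∧ dz + (7*y + z) dy ∧ dz.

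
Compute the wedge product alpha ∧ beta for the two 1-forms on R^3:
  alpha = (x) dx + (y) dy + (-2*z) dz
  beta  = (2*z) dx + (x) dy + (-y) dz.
alpha ∧ beta = (x^2 - 2*y*z) dx ∧ dy + (-x*y + 4*z^2) dx ∧ dz + (2*x*z - y^2) dy ∧ dz

Distribute the wedge, using dx_i ∧ dx_j = -dx_j ∧ dx_i and dx_i ∧ dx_i = 0. For each pair (i, j) with i < j, the coefficient of dx_i ∧ dx_j in alpha ∧ beta is (alpha_i * beta_j - alpha_j * beta_i). Collecting: alpha ∧ beta = (x^2 - 2*y*z) dx ∧ dy + (-x*y + 4*z^2) dx ∧ dz + (2*x*z - y^2) dy ∧ dz.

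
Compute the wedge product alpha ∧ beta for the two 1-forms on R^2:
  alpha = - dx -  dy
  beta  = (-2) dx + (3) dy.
alpha ∧ beta = (-5) dx ∧ dy

Distribute the wedge, using dx_i ∧ dx_j = -dx_j ∧ dx_i and dx_i ∧ dx_i = 0. For each pair (i, j) with i < j, the coefficient of dx_i ∧ dx_j in alpha ∧ beta is (alpha_i * beta_j - alpha_j * beta_i). Collecting: alpha ∧ beta = (-5) dx ∧ dy.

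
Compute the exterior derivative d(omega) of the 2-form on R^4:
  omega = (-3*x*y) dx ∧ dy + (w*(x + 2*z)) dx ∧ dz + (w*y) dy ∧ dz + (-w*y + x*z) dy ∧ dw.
d(omega) = (x + 2*z) dx ∧ dz ∧ dw + (-x + y) dy ∧ dz ∧ dw + (z) dx ∧ dy ∧ dw

For a 2-form omega = sum_{i<j} g_{ij} dx_i ∧ dx_j, the exterior derivative is
  d(omega) = sum_{i<j} d(g_{ij}) ∧ dx_i ∧ dx_j = sum_{i<j, k} (∂g_{ij}/∂x_k) dx_k ∧ dx_i ∧ dx_j.
Expand each term, using dx_k ∧ dx_i ∧ dx_j = sgn(permutation) dx_{(a)} ∧ dx_{(b)} ∧ dx_{(c)} with (a < b < c) sorted:
  d(w*(x + 2*z)) includes (∂/∂w)(w*(x + 2*z)) dw = (x + 2*z) dw, which multiplied by dx ∧ dz gives (x + 2*z) dx ∧ dz ∧ dw
  d(w*y) includes (∂/∂w)(w*y) dw = (y) dw, which multiplied by dy ∧ dz gives (y) dy ∧ dz ∧ dw
  d(-w*y + x*z) includes (∂/∂x)(-w*y + x*z) dx = (z) dx, which multiplied by dy ∧ dw gives (z) dx ∧ dy ∧ dw
  d(-w*y + x*z) includes (∂/∂z)(-w*y + x*z) dz = (x) dz, which multiplied by dy ∧ dw gives (-x) dy ∧ dz ∧ dw
Collecting like 3-forms: d(omega) = (x + 2*z) dx ∧ dz ∧ dw + (-x + y) dy ∧ dz ∧ dw + (z) dx ∧ dy ∧ dw.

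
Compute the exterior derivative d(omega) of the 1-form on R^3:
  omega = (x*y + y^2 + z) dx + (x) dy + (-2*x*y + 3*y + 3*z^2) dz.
d(omega) = (-x - 2*y + 1) dx ∧ dy + (-2*y - 1) dx ∧ dz + (3 - 2*x) dy ∧ dz

For a 1-form omega = sum_i f_i dx_i, the exterior derivative is
  d(omega) = sum_{i < j} (∂f_j/∂x_i - ∂f_i/∂x_j) dx_i ∧ dx_j.
  coefficient of dx ∧ dy: ∂f_2/∂x - ∂f_1/∂y = ∂(x)/∂x - ∂(x*y + y^2 + z)/∂y = -x - 2*y + 1
  coefficient of dx ∧ dz: ∂f_3/∂x - ∂f_1/∂z = ∂(-2*x*y + 3*y + 3*z^2)/∂x - ∂(x*y + y^2 + z)/∂z = -2*y - 1
  coefficient of dy ∧ dz: ∂f_3/∂y - ∂f_2/∂z = ∂(-2*x*y + 3*y + 3*z^2)/∂y - ∂(x)/∂z = 3 - 2*x
Assembling: d(omega) = (-x - 2*y + 1) dx ∧ dy + (-2*y - 1) dx ∧ dz + (3 - 2*x) dy ∧ dz.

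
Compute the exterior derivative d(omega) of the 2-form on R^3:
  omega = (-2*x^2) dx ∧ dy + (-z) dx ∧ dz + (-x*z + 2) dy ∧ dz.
d(omega) = (-z) dx ∧ dy ∧ dz

For a 2-form omega = sum_{i<j} g_{ij} dx_i ∧ dx_j, the exterior derivative is
  d(omega) = sum_{i<j} d(g_{ij}) ∧ dx_i ∧ dx_j = sum_{i<j, k} (∂g_{ij}/∂x_k) dx_k ∧ dx_i ∧ dx_j.
Expand each term, using dx_k ∧ dx_i ∧ dx_j = sgn(permutation) dx_{(a)} ∧ dx_{(b)} ∧ dx_{(c)} with (a < b < c) sorted:
  d(-x*z + 2) includes (∂/∂x)(-x*z + 2) dx = (-z) dx, which multiplied by dy ∧ dz gives (-z) dx ∧ dy ∧ dz
Collecting like 3-forms: d(omega) = (-z) dx ∧ dy ∧ dz.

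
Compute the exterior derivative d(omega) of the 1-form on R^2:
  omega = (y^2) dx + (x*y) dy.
d(omega) = (-y) dx ∧ dy

For a 1-form omega = sum_i f_i dx_i, the exterior derivative is
  d(omega) = sum_{i < j} (∂f_j/∂x_i - ∂f_i/∂x_j) dx_i ∧ dx_j.
  coefficient of dx ∧ dy: ∂f_2/∂x - ∂f_1/∂y = ∂(x*y)/∂x - ∂(y^2)/∂y = -y
Assembling: d(omega) = (-y) dx ∧ dy.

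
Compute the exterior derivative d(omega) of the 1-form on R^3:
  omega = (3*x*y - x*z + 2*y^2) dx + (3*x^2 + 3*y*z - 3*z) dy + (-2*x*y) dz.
d(omega) = (3*x - 4*y) dx ∧ dy + (x - 2*y) dx ∧ dz + (-2*x - 3*y + 3) dy ∧ dz

For a 1-form omega = sum_i f_i dx_i, the exterior derivative is
  d(omega) = sum_{i < j} (∂f_j/∂x_i - ∂f_i/∂x_j) dx_i ∧ dx_j.
  coefficient of dx ∧ dy: ∂f_2/∂x - ∂f_1/∂y = ∂(3*x^2 + 3*y*z - 3*z)/∂x - ∂(3*x*y - x*z + 2*y^2)/∂y = 3*x - 4*y
  coefficient of dx ∧ dz: ∂f_3/∂x - ∂f_1/∂z = ∂(-2*x*y)/∂x - ∂(3*x*y - x*z + 2*y^2)/∂z = x - 2*y
  coefficient of dy ∧ dz: ∂f_3/∂y - ∂f_2/∂z = ∂(-2*x*y)/∂y - ∂(3*x^2 + 3*y*z - 3*z)/∂z = -2*x - 3*y + 3
Assembling: d(omega) = (3*x - 4*y) dx ∧ dy + (x - 2*y) dx ∧ dz + (-2*x - 3*y + 3) dy ∧ dz.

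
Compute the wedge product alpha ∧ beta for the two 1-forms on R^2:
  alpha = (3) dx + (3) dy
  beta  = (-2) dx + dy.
alpha ∧ beta = (9) dx ∧ dy

Distribute the wedge, using dx_i ∧ dx_j = -dx_j ∧ dx_i and dx_i ∧ dx_i = 0. For each pair (i, j) with i < j, the coefficient of dx_i ∧ dx_j in alpha ∧ beta is (alpha_i * beta_j - alpha_j * beta_i). Collecting: alpha ∧ beta = (9) dx ∧ dy.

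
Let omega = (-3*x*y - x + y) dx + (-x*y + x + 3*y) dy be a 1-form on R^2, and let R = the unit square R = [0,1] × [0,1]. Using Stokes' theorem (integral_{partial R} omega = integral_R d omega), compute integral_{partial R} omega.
integral_(partial R) omega = 1

Stokes: integral_partial_R omega = integral_R d omega with d omega = (∂Q/∂x - ∂P/∂y) dx ∧ dy.
  ∂Q/∂x = 1 - y
  ∂P/∂y = 1 - 3*x
  integrand = ∂Q/∂x - ∂P/∂y = 3*x - y.
Integrating over R: integral_0^1 integral_0^1 (3*x - y) dx dy = 1.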